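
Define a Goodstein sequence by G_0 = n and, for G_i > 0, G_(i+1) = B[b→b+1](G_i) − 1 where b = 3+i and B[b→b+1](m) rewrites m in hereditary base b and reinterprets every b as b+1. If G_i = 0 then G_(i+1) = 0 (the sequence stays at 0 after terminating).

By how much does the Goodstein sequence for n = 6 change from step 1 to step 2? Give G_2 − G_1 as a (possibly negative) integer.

G_0 = 6. HB_3(6) = 2·3. Bump = 8. G_1 = 7.
G_1 = 7. HB_4(7) = 4 + 3. Bump = 8. G_2 = 7.

0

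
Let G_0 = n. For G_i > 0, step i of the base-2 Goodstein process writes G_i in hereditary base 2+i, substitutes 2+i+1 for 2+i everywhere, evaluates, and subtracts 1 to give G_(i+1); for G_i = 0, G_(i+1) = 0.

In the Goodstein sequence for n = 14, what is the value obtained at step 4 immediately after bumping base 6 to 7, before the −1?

14 —HB2→ 2^(2 + 1) + 2^2 + 2 —bump→ 3^(3 + 1) + 3^3 + 3 = 111 —(−1)→ 110
110 —HB3→ 3^(3 + 1) + 3^3 + 2 —bump→ 4^(4 + 1) + 4^4 + 2 = 1282 —(−1)→ 1281
1281 —HB4→ 4^(4 + 1) + 4^4 + 1 —bump→ 5^(5 + 1) + 5^5 + 1 = 18751 —(−1)→ 18750
18750 —HB5→ 5^(5 + 1) + 5^5 —bump→ 6^(6 + 1) + 6^6 = 326592 —(−1)→ 326591

5862841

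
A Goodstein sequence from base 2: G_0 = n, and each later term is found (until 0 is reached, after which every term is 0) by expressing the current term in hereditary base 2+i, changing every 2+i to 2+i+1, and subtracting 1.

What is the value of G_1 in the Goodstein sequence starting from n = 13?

[0] 13 ≡ 2^(2 + 1) + 2^2 + 1 (base 2). Lift 3: 109. −1: 108.
[1] 108 ≡ 3^(3 + 1) + 3^3 (base 3). Lift 4: 1280. −1: 1279.

108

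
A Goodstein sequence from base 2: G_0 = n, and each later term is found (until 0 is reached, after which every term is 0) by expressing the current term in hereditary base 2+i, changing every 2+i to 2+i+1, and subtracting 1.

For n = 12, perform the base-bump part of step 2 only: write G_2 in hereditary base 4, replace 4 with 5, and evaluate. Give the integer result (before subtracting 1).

15686

G_0 = 12. HB_2(12) = 2^(2 + 1) + 2^2. Bump = 108. G_1 = 107.
G_1 = 107. HB_3(107) = 3^(3 + 1) + 2·3^2 + 2·3 + 2. Bump = 1066. G_2 = 1065.
G_2 = 1065. HB_4(1065) = 4^(4 + 1) + 2·4^2 + 2·4 + 1. Bump = 15686. G_3 = 15685.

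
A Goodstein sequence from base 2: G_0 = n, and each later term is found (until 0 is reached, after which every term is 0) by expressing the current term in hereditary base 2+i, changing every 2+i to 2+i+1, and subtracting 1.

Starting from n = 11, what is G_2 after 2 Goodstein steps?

i=0: 11 = 2^(2 + 1) + 2 + 1 (b=2); 2→3: 3^(3 + 1) + 3 + 1 = 85; 85−1 = 84
i=1: 84 = 3^(3 + 1) + 3 (b=3); 3→4: 4^(4 + 1) + 4 = 1028; 1028−1 = 1027
i=2: 1027 = 4^(4 + 1) + 3 (b=4); 4→5: 5^(5 + 1) + 3 = 15628; 15628−1 = 15627

1027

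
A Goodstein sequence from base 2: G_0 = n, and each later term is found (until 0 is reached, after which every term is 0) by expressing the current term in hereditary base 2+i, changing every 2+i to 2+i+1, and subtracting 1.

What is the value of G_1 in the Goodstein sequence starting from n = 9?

G_0=9  [base 2] 2^(2 + 1) + 1  →[2↦3]→  3^(3 + 1) + 1 = 82  −1 ⇒ G_1=81
G_1=81  [base 3] 3^(3 + 1)  →[3↦4]→  4^(4 + 1) = 1024  −1 ⇒ G_2=1023

81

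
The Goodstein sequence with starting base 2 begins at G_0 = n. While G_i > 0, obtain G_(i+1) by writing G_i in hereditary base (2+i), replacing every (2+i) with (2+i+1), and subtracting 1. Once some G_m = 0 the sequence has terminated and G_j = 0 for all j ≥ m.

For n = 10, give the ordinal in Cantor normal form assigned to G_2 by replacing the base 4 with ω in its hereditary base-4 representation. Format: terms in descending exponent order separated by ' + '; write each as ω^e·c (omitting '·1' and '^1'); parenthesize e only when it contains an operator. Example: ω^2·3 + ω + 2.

ω^(ω + 1) + 1

(0) 10|_2 = 2^(2 + 1) + 2 ↦ 3^(3 + 1) + 3|_3 = 84 ⇒ 83
(1) 83|_3 = 3^(3 + 1) + 2 ↦ 4^(4 + 1) + 2|_4 = 1026 ⇒ 1025
(2) 1025|_4 = 4^(4 + 1) + 1 ↦ 5^(5 + 1) + 1|_5 = 15626 ⇒ 15625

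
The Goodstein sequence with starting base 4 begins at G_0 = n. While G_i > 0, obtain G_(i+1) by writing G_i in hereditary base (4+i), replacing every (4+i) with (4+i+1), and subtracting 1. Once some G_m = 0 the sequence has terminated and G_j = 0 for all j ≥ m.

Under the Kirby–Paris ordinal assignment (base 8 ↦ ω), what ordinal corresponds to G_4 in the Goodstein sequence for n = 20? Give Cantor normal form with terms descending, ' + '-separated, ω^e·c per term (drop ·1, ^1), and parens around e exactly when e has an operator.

ω^2 + 1

step 0: 20 = 4^2 + 4; sub 5 for 4: 5^2 + 5; = 30; G_1 = 30−1 = 29
step 1: 29 = 5^2 + 4; sub 6 for 5: 6^2 + 4; = 40; G_2 = 40−1 = 39
step 2: 39 = 6^2 + 3; sub 7 for 6: 7^2 + 3; = 52; G_3 = 52−1 = 51
step 3: 51 = 7^2 + 2; sub 8 for 7: 8^2 + 2; = 66; G_4 = 66−1 = 65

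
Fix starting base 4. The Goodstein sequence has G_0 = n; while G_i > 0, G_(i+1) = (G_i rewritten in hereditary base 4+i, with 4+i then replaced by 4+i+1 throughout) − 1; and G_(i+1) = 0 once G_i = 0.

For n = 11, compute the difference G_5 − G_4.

0

step 0: 11 = 2·4 + 3; sub 5 for 4: 2·5 + 3; = 13; G_1 = 13−1 = 12
step 1: 12 = 2·5 + 2; sub 6 for 5: 2·6 + 2; = 14; G_2 = 14−1 = 13
step 2: 13 = 2·6 + 1; sub 7 for 6: 2·7 + 1; = 15; G_3 = 15−1 = 14
step 3: 14 = 2·7; sub 8 for 7: 2·8; = 16; G_4 = 16−1 = 15
step 4: 15 = 8 + 7; sub 9 for 8: 9 + 7; = 16; G_5 = 16−1 = 15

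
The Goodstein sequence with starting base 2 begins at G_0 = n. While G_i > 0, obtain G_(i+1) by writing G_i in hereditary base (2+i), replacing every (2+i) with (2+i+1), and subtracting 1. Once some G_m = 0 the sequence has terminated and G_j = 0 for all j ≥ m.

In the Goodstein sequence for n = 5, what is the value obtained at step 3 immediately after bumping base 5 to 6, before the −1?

776

i=0: 5 = 2^2 + 1 (b=2); 2→3: 3^3 + 1 = 28; 28−1 = 27
i=1: 27 = 3^3 (b=3); 3→4: 4^4 = 256; 256−1 = 255
i=2: 255 = 3·4^3 + 3·4^2 + 3·4 + 3 (b=4); 4→5: 3·5^3 + 3·5^2 + 3·5 + 3 = 468; 468−1 = 467
i=3: 467 = 3·5^3 + 3·5^2 + 3·5 + 2 (b=5); 5→6: 3·6^3 + 3·6^2 + 3·6 + 2 = 776; 776−1 = 775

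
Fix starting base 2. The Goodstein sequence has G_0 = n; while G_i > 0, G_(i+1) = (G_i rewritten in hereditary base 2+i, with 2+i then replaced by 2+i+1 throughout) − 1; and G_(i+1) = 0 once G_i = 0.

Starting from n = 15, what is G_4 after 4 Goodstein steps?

326593

G_0 = 15. HB_2(15) = 2^(2 + 1) + 2^2 + 2 + 1. Bump = 112. G_1 = 111.
G_1 = 111. HB_3(111) = 3^(3 + 1) + 3^3 + 3. Bump = 1284. G_2 = 1283.
G_2 = 1283. HB_4(1283) = 4^(4 + 1) + 4^4 + 3. Bump = 18753. G_3 = 18752.
G_3 = 18752. HB_5(18752) = 5^(5 + 1) + 5^5 + 2. Bump = 326594. G_4 = 326593.
G_4 = 326593. HB_6(326593) = 6^(6 + 1) + 6^6 + 1. Bump = 6588345. G_5 = 6588344.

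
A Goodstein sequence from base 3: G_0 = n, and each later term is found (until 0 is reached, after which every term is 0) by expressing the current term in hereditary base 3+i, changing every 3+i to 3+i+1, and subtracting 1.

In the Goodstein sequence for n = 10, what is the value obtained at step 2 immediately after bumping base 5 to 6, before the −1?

G_0=10  [base 3] 3^2 + 1  →[3↦4]→  4^2 + 1 = 17  −1 ⇒ G_1=16
G_1=16  [base 4] 4^2  →[4↦5]→  5^2 = 25  −1 ⇒ G_2=24
G_2=24  [base 5] 4·5 + 4  →[5↦6]→  4·6 + 4 = 28  −1 ⇒ G_3=27

28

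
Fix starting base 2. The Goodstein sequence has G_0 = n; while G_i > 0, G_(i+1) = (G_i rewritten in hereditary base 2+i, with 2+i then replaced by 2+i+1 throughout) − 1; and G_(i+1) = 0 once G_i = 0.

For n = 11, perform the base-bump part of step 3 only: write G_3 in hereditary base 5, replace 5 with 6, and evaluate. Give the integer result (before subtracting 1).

279938

G_0 = 11. HB_2(11) = 2^(2 + 1) + 2 + 1. Bump = 85. G_1 = 84.
G_1 = 84. HB_3(84) = 3^(3 + 1) + 3. Bump = 1028. G_2 = 1027.
G_2 = 1027. HB_4(1027) = 4^(4 + 1) + 3. Bump = 15628. G_3 = 15627.
G_3 = 15627. HB_5(15627) = 5^(5 + 1) + 2. Bump = 279938. G_4 = 279937.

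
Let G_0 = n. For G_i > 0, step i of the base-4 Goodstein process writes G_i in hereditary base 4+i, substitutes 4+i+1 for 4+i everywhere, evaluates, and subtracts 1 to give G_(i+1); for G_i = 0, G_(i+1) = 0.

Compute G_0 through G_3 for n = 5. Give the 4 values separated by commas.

5, 5, 5, 4

G_0=5  [base 4] 4 + 1  →[4↦5]→  5 + 1 = 6  −1 ⇒ G_1=5
G_1=5  [base 5] 5  →[5↦6]→  6 = 6  −1 ⇒ G_2=5
G_2=5  [base 6] 5  →[6↦7]→  5 = 5  −1 ⇒ G_3=4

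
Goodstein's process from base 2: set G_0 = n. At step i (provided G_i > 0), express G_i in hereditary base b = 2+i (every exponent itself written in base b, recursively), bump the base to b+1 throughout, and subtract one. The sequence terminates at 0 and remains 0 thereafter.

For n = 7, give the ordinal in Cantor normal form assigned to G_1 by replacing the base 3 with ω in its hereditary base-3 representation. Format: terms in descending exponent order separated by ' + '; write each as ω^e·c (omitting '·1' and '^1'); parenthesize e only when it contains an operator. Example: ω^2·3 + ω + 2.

ω^ω + ω

i=0: 7 = 2^2 + 2 + 1 (b=2); 2→3: 3^3 + 3 + 1 = 31; 31−1 = 30
i=1: 30 = 3^3 + 3 (b=3); 3→4: 4^4 + 4 = 260; 260−1 = 259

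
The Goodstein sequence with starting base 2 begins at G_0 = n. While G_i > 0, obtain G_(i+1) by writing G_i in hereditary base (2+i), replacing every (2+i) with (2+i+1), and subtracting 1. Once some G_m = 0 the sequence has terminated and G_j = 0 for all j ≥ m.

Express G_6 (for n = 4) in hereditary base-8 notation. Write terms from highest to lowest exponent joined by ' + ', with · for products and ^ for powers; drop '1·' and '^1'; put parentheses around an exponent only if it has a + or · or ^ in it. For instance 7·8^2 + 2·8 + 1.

step 0: 4 = 2^2; sub 3 for 2: 3^3; = 27; G_1 = 27−1 = 26
step 1: 26 = 2·3^2 + 2·3 + 2; sub 4 for 3: 2·4^2 + 2·4 + 2; = 42; G_2 = 42−1 = 41
step 2: 41 = 2·4^2 + 2·4 + 1; sub 5 for 4: 2·5^2 + 2·5 + 1; = 61; G_3 = 61−1 = 60
step 3: 60 = 2·5^2 + 2·5; sub 6 for 5: 2·6^2 + 2·6; = 84; G_4 = 84−1 = 83
step 4: 83 = 2·6^2 + 6 + 5; sub 7 for 6: 2·7^2 + 7 + 5; = 110; G_5 = 110−1 = 109
step 5: 109 = 2·7^2 + 7 + 4; sub 8 for 7: 2·8^2 + 8 + 4; = 140; G_6 = 140−1 = 139

2·8^2 + 8 + 3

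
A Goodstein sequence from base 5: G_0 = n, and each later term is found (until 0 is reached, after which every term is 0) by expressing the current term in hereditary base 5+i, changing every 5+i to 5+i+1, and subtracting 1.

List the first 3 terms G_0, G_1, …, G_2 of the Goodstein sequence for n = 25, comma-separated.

G_0=25  [base 5] 5^2  →[5↦6]→  6^2 = 36  −1 ⇒ G_1=35
G_1=35  [base 6] 5·6 + 5  →[6↦7]→  5·7 + 5 = 40  −1 ⇒ G_2=39

25, 35, 39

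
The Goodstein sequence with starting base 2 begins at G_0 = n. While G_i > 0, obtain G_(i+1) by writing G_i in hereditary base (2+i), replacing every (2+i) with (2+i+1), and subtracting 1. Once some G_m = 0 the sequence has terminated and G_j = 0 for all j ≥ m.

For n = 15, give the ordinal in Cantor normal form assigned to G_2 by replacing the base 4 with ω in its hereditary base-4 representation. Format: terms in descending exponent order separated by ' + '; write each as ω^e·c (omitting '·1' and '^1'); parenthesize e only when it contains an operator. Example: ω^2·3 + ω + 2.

ω^(ω + 1) + ω^ω + 3

step 0: 15 = 2^(2 + 1) + 2^2 + 2 + 1; sub 3 for 2: 3^(3 + 1) + 3^3 + 3 + 1; = 112; G_1 = 112−1 = 111
step 1: 111 = 3^(3 + 1) + 3^3 + 3; sub 4 for 3: 4^(4 + 1) + 4^4 + 4; = 1284; G_2 = 1284−1 = 1283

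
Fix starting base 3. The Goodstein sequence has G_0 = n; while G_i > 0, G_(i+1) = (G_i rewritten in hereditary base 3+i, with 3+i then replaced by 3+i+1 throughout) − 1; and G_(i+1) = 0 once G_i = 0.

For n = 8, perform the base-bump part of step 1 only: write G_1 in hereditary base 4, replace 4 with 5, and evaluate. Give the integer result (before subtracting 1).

[0] 8 ≡ 2·3 + 2 (base 3). Lift 4: 10. −1: 9.
[1] 9 ≡ 2·4 + 1 (base 4). Lift 5: 11. −1: 10.

11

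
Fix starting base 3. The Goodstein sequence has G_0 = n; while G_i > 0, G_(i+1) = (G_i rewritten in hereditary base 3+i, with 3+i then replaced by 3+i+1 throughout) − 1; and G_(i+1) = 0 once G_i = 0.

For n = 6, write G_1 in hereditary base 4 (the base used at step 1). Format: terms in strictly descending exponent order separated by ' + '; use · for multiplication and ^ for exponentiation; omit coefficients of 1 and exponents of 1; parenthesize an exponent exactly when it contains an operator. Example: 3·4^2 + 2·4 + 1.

base 3: 6 = 2·3; at 4: 2·4 = 8; next = 7
base 4: 7 = 4 + 3; at 5: 5 + 3 = 8; next = 7

4 + 3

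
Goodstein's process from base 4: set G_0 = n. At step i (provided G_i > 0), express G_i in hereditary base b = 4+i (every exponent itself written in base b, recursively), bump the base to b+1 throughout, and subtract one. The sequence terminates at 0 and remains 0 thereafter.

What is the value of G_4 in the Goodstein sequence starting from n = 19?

63

G_0 = 19. HB_4(19) = 4^2 + 3. Bump = 28. G_1 = 27.
G_1 = 27. HB_5(27) = 5^2 + 2. Bump = 38. G_2 = 37.
G_2 = 37. HB_6(37) = 6^2 + 1. Bump = 50. G_3 = 49.
G_3 = 49. HB_7(49) = 7^2. Bump = 64. G_4 = 63.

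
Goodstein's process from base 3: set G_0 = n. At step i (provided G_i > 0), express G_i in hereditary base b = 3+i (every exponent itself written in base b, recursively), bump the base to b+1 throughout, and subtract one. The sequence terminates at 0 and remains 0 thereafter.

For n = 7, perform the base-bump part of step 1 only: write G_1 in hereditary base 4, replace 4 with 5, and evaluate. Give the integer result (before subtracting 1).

10

G_0 = 7. HB_3(7) = 2·3 + 1. Bump = 9. G_1 = 8.
G_1 = 8. HB_4(8) = 2·4. Bump = 10. G_2 = 9.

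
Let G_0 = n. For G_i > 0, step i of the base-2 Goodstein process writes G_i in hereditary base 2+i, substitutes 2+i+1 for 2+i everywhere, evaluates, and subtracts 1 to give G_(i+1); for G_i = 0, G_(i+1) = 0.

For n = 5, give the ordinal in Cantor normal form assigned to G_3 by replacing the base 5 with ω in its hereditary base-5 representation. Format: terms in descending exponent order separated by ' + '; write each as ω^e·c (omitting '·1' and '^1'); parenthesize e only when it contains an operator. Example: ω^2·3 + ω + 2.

[0] 5 ≡ 2^2 + 1 (base 2). Lift 3: 28. −1: 27.
[1] 27 ≡ 3^3 (base 3). Lift 4: 256. −1: 255.
[2] 255 ≡ 3·4^3 + 3·4^2 + 3·4 + 3 (base 4). Lift 5: 468. −1: 467.
[3] 467 ≡ 3·5^3 + 3·5^2 + 3·5 + 2 (base 5). Lift 6: 776. −1: 775.

ω^3·3 + ω^2·3 + ω·3 + 2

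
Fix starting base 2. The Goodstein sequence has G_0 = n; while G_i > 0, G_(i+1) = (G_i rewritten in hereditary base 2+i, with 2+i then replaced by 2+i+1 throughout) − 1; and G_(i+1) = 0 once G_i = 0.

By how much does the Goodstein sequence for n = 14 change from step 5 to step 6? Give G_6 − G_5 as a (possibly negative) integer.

128542131

(0) 14|_2 = 2^(2 + 1) + 2^2 + 2 ↦ 3^(3 + 1) + 3^3 + 3|_3 = 111 ⇒ 110
(1) 110|_3 = 3^(3 + 1) + 3^3 + 2 ↦ 4^(4 + 1) + 4^4 + 2|_4 = 1282 ⇒ 1281
(2) 1281|_4 = 4^(4 + 1) + 4^4 + 1 ↦ 5^(5 + 1) + 5^5 + 1|_5 = 18751 ⇒ 18750
(3) 18750|_5 = 5^(5 + 1) + 5^5 ↦ 6^(6 + 1) + 6^6|_6 = 326592 ⇒ 326591
(4) 326591|_6 = 6^(6 + 1) + 5·6^5 + 5·6^4 + 5·6^3 + 5·6^2 + 5·6 + 5 ↦ 7^(7 + 1) + 5·7^5 + 5·7^4 + 5·7^3 + 5·7^2 + 5·7 + 5|_7 = 5862841 ⇒ 5862840
(5) 5862840|_7 = 7^(7 + 1) + 5·7^5 + 5·7^4 + 5·7^3 + 5·7^2 + 5·7 + 4 ↦ 8^(8 + 1) + 5·8^5 + 5·8^4 + 5·8^3 + 5·8^2 + 5·8 + 4|_8 = 134404972 ⇒ 134404971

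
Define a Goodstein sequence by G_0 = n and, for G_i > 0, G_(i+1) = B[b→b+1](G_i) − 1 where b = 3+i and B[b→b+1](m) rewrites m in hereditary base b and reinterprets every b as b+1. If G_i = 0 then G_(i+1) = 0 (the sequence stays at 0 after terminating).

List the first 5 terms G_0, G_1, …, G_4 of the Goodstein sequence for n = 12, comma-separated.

12, 19, 27, 37, 49

G_0 = 12. HB_3(12) = 3^2 + 3. Bump = 20. G_1 = 19.
G_1 = 19. HB_4(19) = 4^2 + 3. Bump = 28. G_2 = 27.
G_2 = 27. HB_5(27) = 5^2 + 2. Bump = 38. G_3 = 37.
G_3 = 37. HB_6(37) = 6^2 + 1. Bump = 50. G_4 = 49.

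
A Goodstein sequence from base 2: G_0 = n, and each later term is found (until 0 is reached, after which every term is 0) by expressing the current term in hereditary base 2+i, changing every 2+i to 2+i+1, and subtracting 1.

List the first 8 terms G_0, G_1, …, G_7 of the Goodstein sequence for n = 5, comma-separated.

base 2: 5 = 2^2 + 1; at 3: 3^3 + 1 = 28; next = 27
base 3: 27 = 3^3; at 4: 4^4 = 256; next = 255
base 4: 255 = 3·4^3 + 3·4^2 + 3·4 + 3; at 5: 3·5^3 + 3·5^2 + 3·5 + 3 = 468; next = 467
base 5: 467 = 3·5^3 + 3·5^2 + 3·5 + 2; at 6: 3·6^3 + 3·6^2 + 3·6 + 2 = 776; next = 775
base 6: 775 = 3·6^3 + 3·6^2 + 3·6 + 1; at 7: 3·7^3 + 3·7^2 + 3·7 + 1 = 1198; next = 1197
base 7: 1197 = 3·7^3 + 3·7^2 + 3·7; at 8: 3·8^3 + 3·8^2 + 3·8 = 1752; next = 1751
base 8: 1751 = 3·8^3 + 3·8^2 + 2·8 + 7; at 9: 3·9^3 + 3·9^2 + 2·9 + 7 = 2455; next = 2454

5, 27, 255, 467, 775, 1197, 1751, 2454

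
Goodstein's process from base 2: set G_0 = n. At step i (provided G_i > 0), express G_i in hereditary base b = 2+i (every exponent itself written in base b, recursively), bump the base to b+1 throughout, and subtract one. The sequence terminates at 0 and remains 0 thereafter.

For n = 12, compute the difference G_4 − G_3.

264334

G_0 = 12. HB_2(12) = 2^(2 + 1) + 2^2. Bump = 108. G_1 = 107.
G_1 = 107. HB_3(107) = 3^(3 + 1) + 2·3^2 + 2·3 + 2. Bump = 1066. G_2 = 1065.
G_2 = 1065. HB_4(1065) = 4^(4 + 1) + 2·4^2 + 2·4 + 1. Bump = 15686. G_3 = 15685.
G_3 = 15685. HB_5(15685) = 5^(5 + 1) + 2·5^2 + 2·5. Bump = 280020. G_4 = 280019.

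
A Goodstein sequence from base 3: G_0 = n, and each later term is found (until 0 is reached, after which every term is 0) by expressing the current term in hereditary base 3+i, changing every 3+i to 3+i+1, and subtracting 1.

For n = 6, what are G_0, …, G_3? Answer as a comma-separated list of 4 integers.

[0] 6 ≡ 2·3 (base 3). Lift 4: 8. −1: 7.
[1] 7 ≡ 4 + 3 (base 4). Lift 5: 8. −1: 7.
[2] 7 ≡ 5 + 2 (base 5). Lift 6: 8. −1: 7.

6, 7, 7, 7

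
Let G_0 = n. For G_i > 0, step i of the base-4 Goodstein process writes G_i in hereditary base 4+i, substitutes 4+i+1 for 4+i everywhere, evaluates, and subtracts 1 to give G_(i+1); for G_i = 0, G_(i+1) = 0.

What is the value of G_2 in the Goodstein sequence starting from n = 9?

11

G_0 = 9. HB_4(9) = 2·4 + 1. Bump = 11. G_1 = 10.
G_1 = 10. HB_5(10) = 2·5. Bump = 12. G_2 = 11.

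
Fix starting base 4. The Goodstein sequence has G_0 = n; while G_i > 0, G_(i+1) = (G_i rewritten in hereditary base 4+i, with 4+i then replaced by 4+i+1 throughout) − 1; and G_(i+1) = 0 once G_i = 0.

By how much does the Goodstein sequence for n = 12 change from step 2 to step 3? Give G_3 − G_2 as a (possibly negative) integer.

G_0 = 12. HB_4(12) = 3·4. Bump = 15. G_1 = 14.
G_1 = 14. HB_5(14) = 2·5 + 4. Bump = 16. G_2 = 15.
G_2 = 15. HB_6(15) = 2·6 + 3. Bump = 17. G_3 = 16.

1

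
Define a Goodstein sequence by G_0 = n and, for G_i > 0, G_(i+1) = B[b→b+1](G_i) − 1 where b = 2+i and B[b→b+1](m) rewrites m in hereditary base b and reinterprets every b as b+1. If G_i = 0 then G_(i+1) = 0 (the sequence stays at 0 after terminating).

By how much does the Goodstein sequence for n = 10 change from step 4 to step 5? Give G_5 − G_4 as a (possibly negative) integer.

(0) 10|_2 = 2^(2 + 1) + 2 ↦ 3^(3 + 1) + 3|_3 = 84 ⇒ 83
(1) 83|_3 = 3^(3 + 1) + 2 ↦ 4^(4 + 1) + 2|_4 = 1026 ⇒ 1025
(2) 1025|_4 = 4^(4 + 1) + 1 ↦ 5^(5 + 1) + 1|_5 = 15626 ⇒ 15625
(3) 15625|_5 = 5^(5 + 1) ↦ 6^(6 + 1)|_6 = 279936 ⇒ 279935
(4) 279935|_6 = 5·6^6 + 5·6^5 + 5·6^4 + 5·6^3 + 5·6^2 + 5·6 + 5 ↦ 5·7^7 + 5·7^5 + 5·7^4 + 5·7^3 + 5·7^2 + 5·7 + 5|_7 = 4215755 ⇒ 4215754

3935819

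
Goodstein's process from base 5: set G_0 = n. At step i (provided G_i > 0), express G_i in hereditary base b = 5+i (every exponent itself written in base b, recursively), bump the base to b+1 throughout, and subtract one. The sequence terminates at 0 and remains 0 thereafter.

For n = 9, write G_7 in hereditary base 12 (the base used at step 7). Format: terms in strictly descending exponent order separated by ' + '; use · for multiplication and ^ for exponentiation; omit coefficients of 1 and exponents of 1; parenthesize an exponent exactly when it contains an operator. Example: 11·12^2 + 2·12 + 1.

step 0: 9 = 5 + 4; sub 6 for 5: 6 + 4; = 10; G_1 = 10−1 = 9
step 1: 9 = 6 + 3; sub 7 for 6: 7 + 3; = 10; G_2 = 10−1 = 9
step 2: 9 = 7 + 2; sub 8 for 7: 8 + 2; = 10; G_3 = 10−1 = 9
step 3: 9 = 8 + 1; sub 9 for 8: 9 + 1; = 10; G_4 = 10−1 = 9
step 4: 9 = 9; sub 10 for 9: 10; = 10; G_5 = 10−1 = 9
step 5: 9 = 9; sub 11 for 10: 9; = 9; G_6 = 9−1 = 8
step 6: 8 = 8; sub 12 for 11: 8; = 8; G_7 = 8−1 = 7
step 7: 7 = 7; sub 13 for 12: 7; = 7; G_8 = 7−1 = 6

7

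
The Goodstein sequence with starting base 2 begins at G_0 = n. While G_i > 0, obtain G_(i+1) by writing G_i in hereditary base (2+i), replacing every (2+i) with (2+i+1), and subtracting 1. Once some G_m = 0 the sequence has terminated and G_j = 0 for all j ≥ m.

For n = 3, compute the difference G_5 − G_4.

-1

3 —HB2→ 2 + 1 —bump→ 3 + 1 = 4 —(−1)→ 3
3 —HB3→ 3 —bump→ 4 = 4 —(−1)→ 3
3 —HB4→ 3 —bump→ 3 = 3 —(−1)→ 2
2 —HB5→ 2 —bump→ 2 = 2 —(−1)→ 1
1 —HB6→ 1 —bump→ 1 = 1 —(−1)→ 0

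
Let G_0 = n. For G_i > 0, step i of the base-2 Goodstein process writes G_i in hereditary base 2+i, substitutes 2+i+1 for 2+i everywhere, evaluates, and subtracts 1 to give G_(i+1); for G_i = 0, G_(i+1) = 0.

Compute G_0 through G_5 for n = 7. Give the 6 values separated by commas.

7, 30, 259, 3127, 46657, 823543

G_0=7  [base 2] 2^2 + 2 + 1  →[2↦3]→  3^3 + 3 + 1 = 31  −1 ⇒ G_1=30
G_1=30  [base 3] 3^3 + 3  →[3↦4]→  4^4 + 4 = 260  −1 ⇒ G_2=259
G_2=259  [base 4] 4^4 + 3  →[4↦5]→  5^5 + 3 = 3128  −1 ⇒ G_3=3127
G_3=3127  [base 5] 5^5 + 2  →[5↦6]→  6^6 + 2 = 46658  −1 ⇒ G_4=46657
G_4=46657  [base 6] 6^6 + 1  →[6↦7]→  7^7 + 1 = 823544  −1 ⇒ G_5=823543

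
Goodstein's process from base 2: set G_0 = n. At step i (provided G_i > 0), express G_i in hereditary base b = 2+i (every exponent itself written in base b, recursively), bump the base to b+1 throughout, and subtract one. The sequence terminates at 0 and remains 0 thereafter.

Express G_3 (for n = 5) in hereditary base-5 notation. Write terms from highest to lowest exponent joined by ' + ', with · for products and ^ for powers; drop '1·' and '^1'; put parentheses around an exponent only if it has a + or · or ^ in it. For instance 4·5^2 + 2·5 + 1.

i=0: 5 = 2^2 + 1 (b=2); 2→3: 3^3 + 1 = 28; 28−1 = 27
i=1: 27 = 3^3 (b=3); 3→4: 4^4 = 256; 256−1 = 255
i=2: 255 = 3·4^3 + 3·4^2 + 3·4 + 3 (b=4); 4→5: 3·5^3 + 3·5^2 + 3·5 + 3 = 468; 468−1 = 467
i=3: 467 = 3·5^3 + 3·5^2 + 3·5 + 2 (b=5); 5→6: 3·6^3 + 3·6^2 + 3·6 + 2 = 776; 776−1 = 775

3·5^3 + 3·5^2 + 3·5 + 2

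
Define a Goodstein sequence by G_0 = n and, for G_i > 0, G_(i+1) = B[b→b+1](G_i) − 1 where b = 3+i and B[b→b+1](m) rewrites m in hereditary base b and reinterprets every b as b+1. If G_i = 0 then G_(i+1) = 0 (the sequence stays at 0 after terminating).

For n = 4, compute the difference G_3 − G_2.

-1

(0) 4|_3 = 3 + 1 ↦ 4 + 1|_4 = 5 ⇒ 4
(1) 4|_4 = 4 ↦ 5|_5 = 5 ⇒ 4
(2) 4|_5 = 4 ↦ 4|_6 = 4 ⇒ 3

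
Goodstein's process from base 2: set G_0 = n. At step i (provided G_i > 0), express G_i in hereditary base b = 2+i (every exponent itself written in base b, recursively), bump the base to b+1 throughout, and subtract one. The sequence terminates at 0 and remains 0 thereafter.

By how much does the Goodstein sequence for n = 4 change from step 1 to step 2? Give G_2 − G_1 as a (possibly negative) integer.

base 2: 4 = 2^2; at 3: 3^3 = 27; next = 26
base 3: 26 = 2·3^2 + 2·3 + 2; at 4: 2·4^2 + 2·4 + 2 = 42; next = 41

15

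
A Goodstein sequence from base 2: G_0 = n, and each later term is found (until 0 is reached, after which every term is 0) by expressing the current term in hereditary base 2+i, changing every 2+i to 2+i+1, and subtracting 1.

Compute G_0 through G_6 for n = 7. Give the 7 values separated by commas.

7, 30, 259, 3127, 46657, 823543, 16777215

[0] 7 ≡ 2^2 + 2 + 1 (base 2). Lift 3: 31. −1: 30.
[1] 30 ≡ 3^3 + 3 (base 3). Lift 4: 260. −1: 259.
[2] 259 ≡ 4^4 + 3 (base 4). Lift 5: 3128. −1: 3127.
[3] 3127 ≡ 5^5 + 2 (base 5). Lift 6: 46658. −1: 46657.
[4] 46657 ≡ 6^6 + 1 (base 6). Lift 7: 823544. −1: 823543.
[5] 823543 ≡ 7^7 (base 7). Lift 8: 16777216. −1: 16777215.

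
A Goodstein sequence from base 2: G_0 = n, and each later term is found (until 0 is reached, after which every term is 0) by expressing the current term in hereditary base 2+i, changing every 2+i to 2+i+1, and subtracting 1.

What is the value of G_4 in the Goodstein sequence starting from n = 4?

83

G_0=4  [base 2] 2^2  →[2↦3]→  3^3 = 27  −1 ⇒ G_1=26
G_1=26  [base 3] 2·3^2 + 2·3 + 2  →[3↦4]→  2·4^2 + 2·4 + 2 = 42  −1 ⇒ G_2=41
G_2=41  [base 4] 2·4^2 + 2·4 + 1  →[4↦5]→  2·5^2 + 2·5 + 1 = 61  −1 ⇒ G_3=60
G_3=60  [base 5] 2·5^2 + 2·5  →[5↦6]→  2·6^2 + 2·6 = 84  −1 ⇒ G_4=83
G_4=83  [base 6] 2·6^2 + 6 + 5  →[6↦7]→  2·7^2 + 7 + 5 = 110  −1 ⇒ G_5=109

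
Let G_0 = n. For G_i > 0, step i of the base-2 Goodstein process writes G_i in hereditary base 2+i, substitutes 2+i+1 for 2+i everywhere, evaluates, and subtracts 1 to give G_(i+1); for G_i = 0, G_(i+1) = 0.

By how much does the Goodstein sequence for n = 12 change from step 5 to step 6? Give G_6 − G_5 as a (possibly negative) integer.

128452957

(0) 12|_2 = 2^(2 + 1) + 2^2 ↦ 3^(3 + 1) + 3^3|_3 = 108 ⇒ 107
(1) 107|_3 = 3^(3 + 1) + 2·3^2 + 2·3 + 2 ↦ 4^(4 + 1) + 2·4^2 + 2·4 + 2|_4 = 1066 ⇒ 1065
(2) 1065|_4 = 4^(4 + 1) + 2·4^2 + 2·4 + 1 ↦ 5^(5 + 1) + 2·5^2 + 2·5 + 1|_5 = 15686 ⇒ 15685
(3) 15685|_5 = 5^(5 + 1) + 2·5^2 + 2·5 ↦ 6^(6 + 1) + 2·6^2 + 2·6|_6 = 280020 ⇒ 280019
(4) 280019|_6 = 6^(6 + 1) + 2·6^2 + 6 + 5 ↦ 7^(7 + 1) + 2·7^2 + 7 + 5|_7 = 5764911 ⇒ 5764910
(5) 5764910|_7 = 7^(7 + 1) + 2·7^2 + 7 + 4 ↦ 8^(8 + 1) + 2·8^2 + 8 + 4|_8 = 134217868 ⇒ 134217867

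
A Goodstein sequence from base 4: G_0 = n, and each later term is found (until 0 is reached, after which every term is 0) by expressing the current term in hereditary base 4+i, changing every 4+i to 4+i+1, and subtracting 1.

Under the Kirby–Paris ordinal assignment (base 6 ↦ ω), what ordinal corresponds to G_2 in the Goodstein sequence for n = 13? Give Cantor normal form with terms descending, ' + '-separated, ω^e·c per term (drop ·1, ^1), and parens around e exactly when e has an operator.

[0] 13 ≡ 3·4 + 1 (base 4). Lift 5: 16. −1: 15.
[1] 15 ≡ 3·5 (base 5). Lift 6: 18. −1: 17.

ω·2 + 5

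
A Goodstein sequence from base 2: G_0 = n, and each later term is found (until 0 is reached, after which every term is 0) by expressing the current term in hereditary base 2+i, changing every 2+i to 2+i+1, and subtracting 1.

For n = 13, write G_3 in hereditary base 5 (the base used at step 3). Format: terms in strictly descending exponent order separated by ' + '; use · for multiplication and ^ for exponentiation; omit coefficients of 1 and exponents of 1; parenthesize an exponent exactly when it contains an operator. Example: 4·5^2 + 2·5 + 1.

i=0: 13 = 2^(2 + 1) + 2^2 + 1 (b=2); 2→3: 3^(3 + 1) + 3^3 + 1 = 109; 109−1 = 108
i=1: 108 = 3^(3 + 1) + 3^3 (b=3); 3→4: 4^(4 + 1) + 4^4 = 1280; 1280−1 = 1279
i=2: 1279 = 4^(4 + 1) + 3·4^3 + 3·4^2 + 3·4 + 3 (b=4); 4→5: 5^(5 + 1) + 3·5^3 + 3·5^2 + 3·5 + 3 = 16093; 16093−1 = 16092
i=3: 16092 = 5^(5 + 1) + 3·5^3 + 3·5^2 + 3·5 + 2 (b=5); 5→6: 6^(6 + 1) + 3·6^3 + 3·6^2 + 3·6 + 2 = 280712; 280712−1 = 280711

5^(5 + 1) + 3·5^3 + 3·5^2 + 3·5 + 2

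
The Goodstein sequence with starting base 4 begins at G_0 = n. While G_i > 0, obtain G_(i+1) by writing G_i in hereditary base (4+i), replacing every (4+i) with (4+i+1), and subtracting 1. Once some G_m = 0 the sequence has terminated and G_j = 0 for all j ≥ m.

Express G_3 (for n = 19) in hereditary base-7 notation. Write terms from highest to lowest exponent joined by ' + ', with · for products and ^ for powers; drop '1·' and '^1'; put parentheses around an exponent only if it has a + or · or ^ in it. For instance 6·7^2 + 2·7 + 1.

(0) 19|_4 = 4^2 + 3 ↦ 5^2 + 3|_5 = 28 ⇒ 27
(1) 27|_5 = 5^2 + 2 ↦ 6^2 + 2|_6 = 38 ⇒ 37
(2) 37|_6 = 6^2 + 1 ↦ 7^2 + 1|_7 = 50 ⇒ 49
(3) 49|_7 = 7^2 ↦ 8^2|_8 = 64 ⇒ 63

7^2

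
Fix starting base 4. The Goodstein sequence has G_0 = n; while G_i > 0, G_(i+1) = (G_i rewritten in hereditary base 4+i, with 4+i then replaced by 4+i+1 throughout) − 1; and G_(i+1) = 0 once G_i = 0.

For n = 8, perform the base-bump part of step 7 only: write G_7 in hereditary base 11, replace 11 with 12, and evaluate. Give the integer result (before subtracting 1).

base 4: 8 = 2·4; at 5: 2·5 = 10; next = 9
base 5: 9 = 5 + 4; at 6: 6 + 4 = 10; next = 9
base 6: 9 = 6 + 3; at 7: 7 + 3 = 10; next = 9
base 7: 9 = 7 + 2; at 8: 8 + 2 = 10; next = 9
base 8: 9 = 8 + 1; at 9: 9 + 1 = 10; next = 9
base 9: 9 = 9; at 10: 10 = 10; next = 9
base 10: 9 = 9; at 11: 9 = 9; next = 8
base 11: 8 = 8; at 12: 8 = 8; next = 7

8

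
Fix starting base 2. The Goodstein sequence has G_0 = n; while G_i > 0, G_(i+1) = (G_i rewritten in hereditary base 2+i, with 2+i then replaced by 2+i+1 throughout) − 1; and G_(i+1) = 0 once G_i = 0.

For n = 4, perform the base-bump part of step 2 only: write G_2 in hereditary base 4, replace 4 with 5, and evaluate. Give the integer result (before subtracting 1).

step 0: 4 = 2^2; sub 3 for 2: 3^3; = 27; G_1 = 27−1 = 26
step 1: 26 = 2·3^2 + 2·3 + 2; sub 4 for 3: 2·4^2 + 2·4 + 2; = 42; G_2 = 42−1 = 41
step 2: 41 = 2·4^2 + 2·4 + 1; sub 5 for 4: 2·5^2 + 2·5 + 1; = 61; G_3 = 61−1 = 60

61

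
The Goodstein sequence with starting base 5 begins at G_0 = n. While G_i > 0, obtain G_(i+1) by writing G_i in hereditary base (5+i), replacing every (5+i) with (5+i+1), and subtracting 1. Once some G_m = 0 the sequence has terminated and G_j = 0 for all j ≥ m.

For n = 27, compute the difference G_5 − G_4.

(0) 27|_5 = 5^2 + 2 ↦ 6^2 + 2|_6 = 38 ⇒ 37
(1) 37|_6 = 6^2 + 1 ↦ 7^2 + 1|_7 = 50 ⇒ 49
(2) 49|_7 = 7^2 ↦ 8^2|_8 = 64 ⇒ 63
(3) 63|_8 = 7·8 + 7 ↦ 7·9 + 7|_9 = 70 ⇒ 69
(4) 69|_9 = 7·9 + 6 ↦ 7·10 + 6|_10 = 76 ⇒ 75

6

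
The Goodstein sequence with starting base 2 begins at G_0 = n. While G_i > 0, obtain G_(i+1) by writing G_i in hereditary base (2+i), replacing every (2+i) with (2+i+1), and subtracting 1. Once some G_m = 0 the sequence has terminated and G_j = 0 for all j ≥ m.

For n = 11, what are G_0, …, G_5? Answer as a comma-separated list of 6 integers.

(0) 11|_2 = 2^(2 + 1) + 2 + 1 ↦ 3^(3 + 1) + 3 + 1|_3 = 85 ⇒ 84
(1) 84|_3 = 3^(3 + 1) + 3 ↦ 4^(4 + 1) + 4|_4 = 1028 ⇒ 1027
(2) 1027|_4 = 4^(4 + 1) + 3 ↦ 5^(5 + 1) + 3|_5 = 15628 ⇒ 15627
(3) 15627|_5 = 5^(5 + 1) + 2 ↦ 6^(6 + 1) + 2|_6 = 279938 ⇒ 279937
(4) 279937|_6 = 6^(6 + 1) + 1 ↦ 7^(7 + 1) + 1|_7 = 5764802 ⇒ 5764801

11, 84, 1027, 15627, 279937, 5764801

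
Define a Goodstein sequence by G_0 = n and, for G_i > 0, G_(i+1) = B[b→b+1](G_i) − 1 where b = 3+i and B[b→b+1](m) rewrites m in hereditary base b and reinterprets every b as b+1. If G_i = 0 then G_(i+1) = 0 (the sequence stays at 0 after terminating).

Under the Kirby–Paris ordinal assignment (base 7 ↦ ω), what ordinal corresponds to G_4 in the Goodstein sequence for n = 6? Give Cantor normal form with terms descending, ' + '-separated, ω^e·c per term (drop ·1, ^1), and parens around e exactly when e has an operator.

i=0: 6 = 2·3 (b=3); 3→4: 2·4 = 8; 8−1 = 7
i=1: 7 = 4 + 3 (b=4); 4→5: 5 + 3 = 8; 8−1 = 7
i=2: 7 = 5 + 2 (b=5); 5→6: 6 + 2 = 8; 8−1 = 7
i=3: 7 = 6 + 1 (b=6); 6→7: 7 + 1 = 8; 8−1 = 7

ω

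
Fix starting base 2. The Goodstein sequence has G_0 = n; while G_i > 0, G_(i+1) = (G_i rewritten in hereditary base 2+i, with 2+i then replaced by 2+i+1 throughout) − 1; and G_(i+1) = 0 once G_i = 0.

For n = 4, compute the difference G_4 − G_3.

23

i=0: 4 = 2^2 (b=2); 2→3: 3^3 = 27; 27−1 = 26
i=1: 26 = 2·3^2 + 2·3 + 2 (b=3); 3→4: 2·4^2 + 2·4 + 2 = 42; 42−1 = 41
i=2: 41 = 2·4^2 + 2·4 + 1 (b=4); 4→5: 2·5^2 + 2·5 + 1 = 61; 61−1 = 60
i=3: 60 = 2·5^2 + 2·5 (b=5); 5→6: 2·6^2 + 2·6 = 84; 84−1 = 83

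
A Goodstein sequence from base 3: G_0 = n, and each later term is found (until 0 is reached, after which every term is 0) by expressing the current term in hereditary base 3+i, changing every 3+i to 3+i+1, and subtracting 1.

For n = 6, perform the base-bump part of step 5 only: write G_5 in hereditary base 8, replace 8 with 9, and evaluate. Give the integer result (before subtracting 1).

7

G_0 = 6. HB_3(6) = 2·3. Bump = 8. G_1 = 7.
G_1 = 7. HB_4(7) = 4 + 3. Bump = 8. G_2 = 7.
G_2 = 7. HB_5(7) = 5 + 2. Bump = 8. G_3 = 7.
G_3 = 7. HB_6(7) = 6 + 1. Bump = 8. G_4 = 7.
G_4 = 7. HB_7(7) = 7. Bump = 8. G_5 = 7.
G_5 = 7. HB_8(7) = 7. Bump = 7. G_6 = 6.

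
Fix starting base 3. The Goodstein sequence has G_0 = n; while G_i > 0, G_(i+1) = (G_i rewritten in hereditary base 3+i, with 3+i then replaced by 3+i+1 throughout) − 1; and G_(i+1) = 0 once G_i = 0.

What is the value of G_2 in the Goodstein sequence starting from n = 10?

24

[0] 10 ≡ 3^2 + 1 (base 3). Lift 4: 17. −1: 16.
[1] 16 ≡ 4^2 (base 4). Lift 5: 25. −1: 24.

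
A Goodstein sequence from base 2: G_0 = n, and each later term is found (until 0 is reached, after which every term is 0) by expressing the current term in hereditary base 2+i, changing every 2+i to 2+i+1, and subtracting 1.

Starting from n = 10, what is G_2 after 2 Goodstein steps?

10 —HB2→ 2^(2 + 1) + 2 —bump→ 3^(3 + 1) + 3 = 84 —(−1)→ 83
83 —HB3→ 3^(3 + 1) + 2 —bump→ 4^(4 + 1) + 2 = 1026 —(−1)→ 1025
1025 —HB4→ 4^(4 + 1) + 1 —bump→ 5^(5 + 1) + 1 = 15626 —(−1)→ 15625

1025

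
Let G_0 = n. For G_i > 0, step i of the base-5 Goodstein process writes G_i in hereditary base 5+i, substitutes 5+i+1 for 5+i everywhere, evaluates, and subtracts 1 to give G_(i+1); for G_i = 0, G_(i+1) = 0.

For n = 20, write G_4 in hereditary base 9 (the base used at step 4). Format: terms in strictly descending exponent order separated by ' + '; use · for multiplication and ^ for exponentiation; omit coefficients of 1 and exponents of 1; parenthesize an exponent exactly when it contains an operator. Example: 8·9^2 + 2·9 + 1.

G_0 = 20. HB_5(20) = 4·5. Bump = 24. G_1 = 23.
G_1 = 23. HB_6(23) = 3·6 + 5. Bump = 26. G_2 = 25.
G_2 = 25. HB_7(25) = 3·7 + 4. Bump = 28. G_3 = 27.
G_3 = 27. HB_8(27) = 3·8 + 3. Bump = 30. G_4 = 29.
G_4 = 29. HB_9(29) = 3·9 + 2. Bump = 32. G_5 = 31.

3·9 + 2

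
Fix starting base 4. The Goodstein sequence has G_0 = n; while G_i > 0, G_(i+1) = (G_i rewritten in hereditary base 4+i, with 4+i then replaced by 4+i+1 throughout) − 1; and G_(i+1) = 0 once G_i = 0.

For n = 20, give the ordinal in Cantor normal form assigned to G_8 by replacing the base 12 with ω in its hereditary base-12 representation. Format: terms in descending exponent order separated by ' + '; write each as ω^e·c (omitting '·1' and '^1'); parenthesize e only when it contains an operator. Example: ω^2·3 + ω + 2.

step 0: 20 = 4^2 + 4; sub 5 for 4: 5^2 + 5; = 30; G_1 = 30−1 = 29
step 1: 29 = 5^2 + 4; sub 6 for 5: 6^2 + 4; = 40; G_2 = 40−1 = 39
step 2: 39 = 6^2 + 3; sub 7 for 6: 7^2 + 3; = 52; G_3 = 52−1 = 51
step 3: 51 = 7^2 + 2; sub 8 for 7: 8^2 + 2; = 66; G_4 = 66−1 = 65
step 4: 65 = 8^2 + 1; sub 9 for 8: 9^2 + 1; = 82; G_5 = 82−1 = 81
step 5: 81 = 9^2; sub 10 for 9: 10^2; = 100; G_6 = 100−1 = 99
step 6: 99 = 9·10 + 9; sub 11 for 10: 9·11 + 9; = 108; G_7 = 108−1 = 107
step 7: 107 = 9·11 + 8; sub 12 for 11: 9·12 + 8; = 116; G_8 = 116−1 = 115
step 8: 115 = 9·12 + 7; sub 13 for 12: 9·13 + 7; = 124; G_9 = 124−1 = 123

ω·9 + 7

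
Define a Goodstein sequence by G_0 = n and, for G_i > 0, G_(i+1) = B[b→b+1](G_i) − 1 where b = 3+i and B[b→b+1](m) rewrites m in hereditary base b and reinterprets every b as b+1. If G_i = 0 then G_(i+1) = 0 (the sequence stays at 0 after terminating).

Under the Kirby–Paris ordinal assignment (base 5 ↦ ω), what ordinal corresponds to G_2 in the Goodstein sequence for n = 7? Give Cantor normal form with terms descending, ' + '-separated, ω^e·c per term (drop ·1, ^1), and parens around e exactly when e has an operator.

ω + 4

G_0 = 7. HB_3(7) = 2·3 + 1. Bump = 9. G_1 = 8.
G_1 = 8. HB_4(8) = 2·4. Bump = 10. G_2 = 9.
G_2 = 9. HB_5(9) = 5 + 4. Bump = 10. G_3 = 9.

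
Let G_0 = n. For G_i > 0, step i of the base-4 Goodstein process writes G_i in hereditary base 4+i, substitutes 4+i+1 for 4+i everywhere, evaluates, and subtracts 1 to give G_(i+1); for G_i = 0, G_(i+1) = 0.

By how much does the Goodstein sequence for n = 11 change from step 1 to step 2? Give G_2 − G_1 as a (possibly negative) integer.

base 4: 11 = 2·4 + 3; at 5: 2·5 + 3 = 13; next = 12
base 5: 12 = 2·5 + 2; at 6: 2·6 + 2 = 14; next = 13

1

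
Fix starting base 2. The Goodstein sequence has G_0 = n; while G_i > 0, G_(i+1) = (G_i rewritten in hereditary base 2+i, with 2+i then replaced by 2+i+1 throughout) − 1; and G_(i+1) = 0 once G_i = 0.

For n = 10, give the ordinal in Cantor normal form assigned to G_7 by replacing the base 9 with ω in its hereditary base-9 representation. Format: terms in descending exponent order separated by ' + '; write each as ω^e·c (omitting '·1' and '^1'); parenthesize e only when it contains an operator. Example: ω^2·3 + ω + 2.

ω^ω·5 + ω^5·5 + ω^4·5 + ω^3·5 + ω^2·5 + ω·5 + 2

base 2: 10 = 2^(2 + 1) + 2; at 3: 3^(3 + 1) + 3 = 84; next = 83
base 3: 83 = 3^(3 + 1) + 2; at 4: 4^(4 + 1) + 2 = 1026; next = 1025
base 4: 1025 = 4^(4 + 1) + 1; at 5: 5^(5 + 1) + 1 = 15626; next = 15625
base 5: 15625 = 5^(5 + 1); at 6: 6^(6 + 1) = 279936; next = 279935
base 6: 279935 = 5·6^6 + 5·6^5 + 5·6^4 + 5·6^3 + 5·6^2 + 5·6 + 5; at 7: 5·7^7 + 5·7^5 + 5·7^4 + 5·7^3 + 5·7^2 + 5·7 + 5 = 4215755; next = 4215754
base 7: 4215754 = 5·7^7 + 5·7^5 + 5·7^4 + 5·7^3 + 5·7^2 + 5·7 + 4; at 8: 5·8^8 + 5·8^5 + 5·8^4 + 5·8^3 + 5·8^2 + 5·8 + 4 = 84073324; next = 84073323
base 8: 84073323 = 5·8^8 + 5·8^5 + 5·8^4 + 5·8^3 + 5·8^2 + 5·8 + 3; at 9: 5·9^9 + 5·9^5 + 5·9^4 + 5·9^3 + 5·9^2 + 5·9 + 3 = 1937434593; next = 1937434592
base 9: 1937434592 = 5·9^9 + 5·9^5 + 5·9^4 + 5·9^3 + 5·9^2 + 5·9 + 2; at 10: 5·10^10 + 5·10^5 + 5·10^4 + 5·10^3 + 5·10^2 + 5·10 + 2 = 50000555552; next = 50000555551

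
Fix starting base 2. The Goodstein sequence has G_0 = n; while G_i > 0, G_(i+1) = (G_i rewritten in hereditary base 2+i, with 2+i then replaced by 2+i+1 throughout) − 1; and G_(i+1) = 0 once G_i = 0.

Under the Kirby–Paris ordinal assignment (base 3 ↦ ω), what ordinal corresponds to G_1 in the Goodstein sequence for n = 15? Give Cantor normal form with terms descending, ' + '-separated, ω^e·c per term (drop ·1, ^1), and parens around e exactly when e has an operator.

(0) 15|_2 = 2^(2 + 1) + 2^2 + 2 + 1 ↦ 3^(3 + 1) + 3^3 + 3 + 1|_3 = 112 ⇒ 111
(1) 111|_3 = 3^(3 + 1) + 3^3 + 3 ↦ 4^(4 + 1) + 4^4 + 4|_4 = 1284 ⇒ 1283

ω^(ω + 1) + ω^ω + ω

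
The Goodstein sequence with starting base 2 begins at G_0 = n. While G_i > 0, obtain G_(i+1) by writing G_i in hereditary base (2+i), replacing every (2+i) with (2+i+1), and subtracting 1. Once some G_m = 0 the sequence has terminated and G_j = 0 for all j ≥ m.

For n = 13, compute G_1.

i=0: 13 = 2^(2 + 1) + 2^2 + 1 (b=2); 2→3: 3^(3 + 1) + 3^3 + 1 = 109; 109−1 = 108
i=1: 108 = 3^(3 + 1) + 3^3 (b=3); 3→4: 4^(4 + 1) + 4^4 = 1280; 1280−1 = 1279

108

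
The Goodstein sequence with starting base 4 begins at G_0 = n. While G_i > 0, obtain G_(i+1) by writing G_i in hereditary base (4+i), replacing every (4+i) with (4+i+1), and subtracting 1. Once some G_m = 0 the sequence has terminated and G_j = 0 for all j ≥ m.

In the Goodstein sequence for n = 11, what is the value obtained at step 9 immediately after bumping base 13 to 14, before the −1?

16

[0] 11 ≡ 2·4 + 3 (base 4). Lift 5: 13. −1: 12.
[1] 12 ≡ 2·5 + 2 (base 5). Lift 6: 14. −1: 13.
[2] 13 ≡ 2·6 + 1 (base 6). Lift 7: 15. −1: 14.
[3] 14 ≡ 2·7 (base 7). Lift 8: 16. −1: 15.
[4] 15 ≡ 8 + 7 (base 8). Lift 9: 16. −1: 15.
[5] 15 ≡ 9 + 6 (base 9). Lift 10: 16. −1: 15.
[6] 15 ≡ 10 + 5 (base 10). Lift 11: 16. −1: 15.
[7] 15 ≡ 11 + 4 (base 11). Lift 12: 16. −1: 15.
[8] 15 ≡ 12 + 3 (base 12). Lift 13: 16. −1: 15.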